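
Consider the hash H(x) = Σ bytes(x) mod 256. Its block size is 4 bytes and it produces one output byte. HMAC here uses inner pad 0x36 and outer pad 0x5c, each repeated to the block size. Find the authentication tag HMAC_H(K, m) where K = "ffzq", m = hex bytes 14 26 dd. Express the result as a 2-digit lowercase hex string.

Key "ffzq" = 66 66 7a 71 is exactly B = 4 bytes: K' = 66 66 7a 71.
K' ⊕ ipad = 50 50 4c 47.  K' ⊕ opad = 3a 3a 26 2d.
Inner input = (K'⊕ipad) ∥ m = 50 50 4c 47 ∥ 14 26 dd.
Inner hash: sum = 80+80+76+71+20+38+221 = 586; mod 256 = 74 → 4a.
Outer input = (K'⊕opad) ∥ inner = 3a 3a 26 2d ∥ 4a.
Outer hash (tag): sum = 58+58+38+45+74 = 273; mod 256 = 17 → 11.

11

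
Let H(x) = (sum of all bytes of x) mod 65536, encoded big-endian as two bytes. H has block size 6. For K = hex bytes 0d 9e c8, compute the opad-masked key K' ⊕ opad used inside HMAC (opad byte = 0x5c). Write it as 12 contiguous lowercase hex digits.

51c2945c5c5c

Key hex bytes 0d 9e c8 is 3 bytes ≤ B = 6; zero-pad to 6 bytes: K' = 0d 9e c8 00 00 00.
XOR each byte with 0x5c: 0d⊕5c=51, 9e⊕5c=c2, c8⊕5c=94, 00⊕5c=5c, 00⊕5c=5c, 00⊕5c=5c.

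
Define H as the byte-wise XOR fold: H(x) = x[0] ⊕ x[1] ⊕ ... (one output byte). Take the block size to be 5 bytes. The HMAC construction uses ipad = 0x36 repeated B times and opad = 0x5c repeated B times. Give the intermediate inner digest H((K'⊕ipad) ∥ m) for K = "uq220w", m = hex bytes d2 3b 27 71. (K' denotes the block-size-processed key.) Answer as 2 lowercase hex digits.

Key "uq220w" = 75 71 32 32 30 77 is 6 bytes > B = 5, so hash it first: H(key) = 43, then zero-pad to 5 bytes: K' = 43 00 00 00 00.
K' ⊕ ipad = 75 36 36 36 36.
Inner input = 75 36 36 36 36 ∥ d2 3b 27 71.
Inner hash: XOR 75⊕36⊕36⊕36⊕36⊕d2⊕3b⊕27⊕71 = ca.

ca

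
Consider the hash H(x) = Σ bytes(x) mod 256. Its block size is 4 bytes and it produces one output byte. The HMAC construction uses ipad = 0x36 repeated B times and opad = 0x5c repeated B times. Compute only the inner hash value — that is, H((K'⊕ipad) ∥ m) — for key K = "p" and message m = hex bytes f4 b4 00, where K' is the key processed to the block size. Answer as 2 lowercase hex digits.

Key "p" = 70 is 1 byte ≤ B = 4; zero-pad to 4 bytes: K' = 70 00 00 00.
K' ⊕ ipad = 46 36 36 36.
Inner input = 46 36 36 36 ∥ f4 b4 00.
Inner hash: sum = 70+54+54+54+244+180+0 = 656; mod 256 = 144 → 90.

90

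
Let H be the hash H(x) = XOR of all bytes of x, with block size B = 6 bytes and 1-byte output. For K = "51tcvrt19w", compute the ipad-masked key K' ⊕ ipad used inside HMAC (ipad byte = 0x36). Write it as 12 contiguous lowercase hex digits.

Key "51tcvrt19w" = 35 31 74 63 76 72 74 31 39 77 is 10 bytes > B = 6, so hash it first: H(key) = 1c, then zero-pad to 6 bytes: K' = 1c 00 00 00 00 00.
XOR each byte with 0x36: 1c⊕36=2a, 00⊕36=36, 00⊕36=36, 00⊕36=36, 00⊕36=36, 00⊕36=36.

2a3636363636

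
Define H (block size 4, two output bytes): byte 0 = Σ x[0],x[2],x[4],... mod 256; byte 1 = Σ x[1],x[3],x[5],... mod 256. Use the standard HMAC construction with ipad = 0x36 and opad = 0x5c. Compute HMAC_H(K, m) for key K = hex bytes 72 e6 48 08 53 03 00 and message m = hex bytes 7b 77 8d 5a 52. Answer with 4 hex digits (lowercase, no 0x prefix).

Key hex bytes 72 e6 48 08 53 03 00 is 7 bytes > B = 4, so hash it first: H(key) = 0d f1, then zero-pad to 4 bytes: K' = 0d f1 00 00.
K' ⊕ ipad = 3b c7 36 36.  K' ⊕ opad = 51 ad 5c 5c.
Inner input = (K'⊕ipad) ∥ m = 3b c7 36 36 ∥ 7b 77 8d 5a 52.
Inner hash: even-index sum = 459 mod 256 = 203; odd-index sum = 462 mod 256 = 206 → cb ce.
Outer input = (K'⊕opad) ∥ inner = 51 ad 5c 5c ∥ cb ce.
Outer hash (tag): even-index sum = 376 mod 256 = 120; odd-index sum = 471 mod 256 = 215 → 78 d7.

78d7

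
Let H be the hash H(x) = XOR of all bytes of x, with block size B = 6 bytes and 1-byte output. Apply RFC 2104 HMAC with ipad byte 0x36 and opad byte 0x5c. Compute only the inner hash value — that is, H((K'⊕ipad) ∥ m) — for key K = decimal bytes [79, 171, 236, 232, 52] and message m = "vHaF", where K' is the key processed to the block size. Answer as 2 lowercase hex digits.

Key decimal bytes [79, 171, 236, 232, 52] = 4f ab ec e8 34 is 5 bytes ≤ B = 6; zero-pad to 6 bytes: K' = 4f ab ec e8 34 00.
K' ⊕ ipad = 79 9d da de 02 36.
Inner input = 79 9d da de 02 36 ∥ 76 48 61 46.
Inner hash: XOR 79⊕9d⊕da⊕de⊕02⊕36⊕76⊕48⊕61⊕46 = cd.

cd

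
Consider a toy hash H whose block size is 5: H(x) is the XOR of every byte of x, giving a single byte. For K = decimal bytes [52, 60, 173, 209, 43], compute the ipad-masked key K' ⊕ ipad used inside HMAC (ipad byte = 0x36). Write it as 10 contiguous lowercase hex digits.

020a9be71d

Key decimal bytes [52, 60, 173, 209, 43] = 34 3c ad d1 2b is exactly B = 5 bytes: K' = 34 3c ad d1 2b.
XOR each byte with 0x36: 34⊕36=02, 3c⊕36=0a, ad⊕36=9b, d1⊕36=e7, 2b⊕36=1d.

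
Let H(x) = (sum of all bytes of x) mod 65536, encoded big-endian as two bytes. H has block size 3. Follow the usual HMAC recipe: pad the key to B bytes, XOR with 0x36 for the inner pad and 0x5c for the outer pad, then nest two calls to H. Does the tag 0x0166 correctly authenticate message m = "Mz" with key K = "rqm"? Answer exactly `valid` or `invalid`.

Key "rqm" = 72 71 6d is exactly B = 3 bytes: K' = 72 71 6d.
K' ⊕ ipad = 44 47 5b; K' ⊕ opad = 2e 2d 31.
Inner hash: sum = 68+71+91+77+122 = 429 → 01 ad.
Outer hash (recomputed tag): sum = 46+45+49+1+173 = 314 → 01 3a.
Recomputed tag = 013a; claimed = 0166 → mismatch.

invalid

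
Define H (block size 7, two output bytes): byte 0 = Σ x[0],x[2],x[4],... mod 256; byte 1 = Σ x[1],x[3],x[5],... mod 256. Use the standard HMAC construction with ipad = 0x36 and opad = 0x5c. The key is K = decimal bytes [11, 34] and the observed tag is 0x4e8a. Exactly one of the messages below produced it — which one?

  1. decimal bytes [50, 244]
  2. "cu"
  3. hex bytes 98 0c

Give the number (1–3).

2

Key decimal bytes [11, 34] = 0b 22 is 2 bytes ≤ B = 7; zero-pad to 7 bytes: K' = 0b 22 00 00 00 00 00.
K' ⊕ ipad = 3d 14 36 36 36 36 36; K' ⊕ opad = 57 7e 5c 5c 5c 5c 5c.
m1: inner = H(3d 14 36 36 36 36 36 32 f4) = d3 b2; tag = H(57 7e 5c 5c 5c 5c 5c d3 b2) = 1d09
m2: inner = H(3d 14 36 36 36 36 36 63 75) = 54 e3; tag = H(57 7e 5c 5c 5c 5c 5c 54 e3) = 4e8a ← matches
m3: inner = H(3d 14 36 36 36 36 36 98 0c) = eb 18; tag = H(57 7e 5c 5c 5c 5c 5c eb 18) = 8321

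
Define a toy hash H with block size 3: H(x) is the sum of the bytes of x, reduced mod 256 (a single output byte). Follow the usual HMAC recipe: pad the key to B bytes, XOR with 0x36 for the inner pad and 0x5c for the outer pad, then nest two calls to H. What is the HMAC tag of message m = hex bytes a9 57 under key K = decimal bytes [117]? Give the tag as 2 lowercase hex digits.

Key decimal bytes [117] = 75 is 1 byte ≤ B = 3; zero-pad to 3 bytes: K' = 75 00 00.
K' ⊕ ipad = 43 36 36.  K' ⊕ opad = 29 5c 5c.
Inner input = (K'⊕ipad) ∥ m = 43 36 36 ∥ a9 57.
Inner hash: sum = 67+54+54+169+87 = 431; mod 256 = 175 → af.
Outer input = (K'⊕opad) ∥ inner = 29 5c 5c ∥ af.
Outer hash (tag): sum = 41+92+92+175 = 400; mod 256 = 144 → 90.

90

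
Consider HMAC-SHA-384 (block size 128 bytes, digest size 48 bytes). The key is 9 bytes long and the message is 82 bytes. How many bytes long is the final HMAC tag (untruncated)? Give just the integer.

48

The tag is one SHA-384 digest: 48 bytes.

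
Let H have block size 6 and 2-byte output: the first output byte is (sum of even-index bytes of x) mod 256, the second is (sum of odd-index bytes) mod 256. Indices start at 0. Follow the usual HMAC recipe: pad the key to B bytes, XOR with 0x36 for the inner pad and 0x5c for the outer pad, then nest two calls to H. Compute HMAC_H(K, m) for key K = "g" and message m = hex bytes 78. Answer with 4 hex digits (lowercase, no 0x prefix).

Key "g" = 67 is 1 byte ≤ B = 6; zero-pad to 6 bytes: K' = 67 00 00 00 00 00.
K' ⊕ ipad = 51 36 36 36 36 36.  K' ⊕ opad = 3b 5c 5c 5c 5c 5c.
Inner input = (K'⊕ipad) ∥ m = 51 36 36 36 36 36 ∥ 78.
Inner hash: even-index sum = 309 mod 256 = 53; odd-index sum = 162 mod 256 = 162 → 35 a2.
Outer input = (K'⊕opad) ∥ inner = 3b 5c 5c 5c 5c 5c ∥ 35 a2.
Outer hash (tag): even-index sum = 296 mod 256 = 40; odd-index sum = 438 mod 256 = 182 → 28 b6.

28b6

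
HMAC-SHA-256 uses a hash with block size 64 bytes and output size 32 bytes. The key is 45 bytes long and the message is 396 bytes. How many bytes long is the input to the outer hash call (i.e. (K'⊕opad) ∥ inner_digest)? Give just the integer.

Key is 45 ≤ 64 bytes, zero-padded: |K'| = 64.
Outer input = (K'⊕opad) ∥ H(inner) → 64 + 32 = 96 bytes.

96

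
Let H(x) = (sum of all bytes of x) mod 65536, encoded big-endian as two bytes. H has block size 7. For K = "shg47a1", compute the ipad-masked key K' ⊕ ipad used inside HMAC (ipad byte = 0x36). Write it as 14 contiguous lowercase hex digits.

455e5102015707

Key "shg47a1" = 73 68 67 34 37 61 31 is exactly B = 7 bytes: K' = 73 68 67 34 37 61 31.
XOR each byte with 0x36: 73⊕36=45, 68⊕36=5e, 67⊕36=51, 34⊕36=02, 37⊕36=01, 61⊕36=57, 31⊕36=07.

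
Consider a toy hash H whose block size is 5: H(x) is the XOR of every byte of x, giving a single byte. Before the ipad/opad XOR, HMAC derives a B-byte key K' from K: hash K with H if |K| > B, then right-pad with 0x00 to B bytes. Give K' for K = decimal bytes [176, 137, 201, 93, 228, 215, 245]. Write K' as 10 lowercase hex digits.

6b00000000

|K| = 7 > B = 5, so first hash the key.
H(K): XOR b0⊕89⊕c9⊕5d⊕e4⊕d7⊕f5 = 6b.
Zero-pad H(K) = 6b to 5 bytes: K' = 6b 00 00 00 00.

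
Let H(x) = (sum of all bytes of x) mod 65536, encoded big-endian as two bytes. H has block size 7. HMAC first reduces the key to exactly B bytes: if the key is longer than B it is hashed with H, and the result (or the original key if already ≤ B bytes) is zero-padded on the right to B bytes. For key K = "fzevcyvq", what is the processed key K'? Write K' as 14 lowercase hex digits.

037e0000000000

|K| = 8 > B = 7, so first hash the key.
H(K): sum = 102+122+101+118+99+121+118+113 = 894 → 03 7e.
Zero-pad H(K) = 03 7e to 7 bytes: K' = 03 7e 00 00 00 00 00.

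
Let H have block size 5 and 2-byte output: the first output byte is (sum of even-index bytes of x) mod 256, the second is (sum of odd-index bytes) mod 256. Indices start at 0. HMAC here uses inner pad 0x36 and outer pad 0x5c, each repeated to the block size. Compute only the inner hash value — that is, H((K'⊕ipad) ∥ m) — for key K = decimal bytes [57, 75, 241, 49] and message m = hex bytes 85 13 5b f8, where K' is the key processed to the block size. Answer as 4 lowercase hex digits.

Key decimal bytes [57, 75, 241, 49] = 39 4b f1 31 is 4 bytes ≤ B = 5; zero-pad to 5 bytes: K' = 39 4b f1 31 00.
K' ⊕ ipad = 0f 7d c7 07 36.
Inner input = 0f 7d c7 07 36 ∥ 85 13 5b f8.
Inner hash: even-index sum = 535 mod 256 = 23; odd-index sum = 356 mod 256 = 100 → 17 64.

1764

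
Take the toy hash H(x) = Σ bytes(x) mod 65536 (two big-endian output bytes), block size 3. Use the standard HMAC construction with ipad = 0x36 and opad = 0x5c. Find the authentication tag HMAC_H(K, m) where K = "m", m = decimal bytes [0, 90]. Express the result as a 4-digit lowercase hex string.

Key "m" = 6d is 1 byte ≤ B = 3; zero-pad to 3 bytes: K' = 6d 00 00.
K' ⊕ ipad = 5b 36 36.  K' ⊕ opad = 31 5c 5c.
Inner input = (K'⊕ipad) ∥ m = 5b 36 36 ∥ 00 5a.
Inner hash: sum = 91+54+54+0+90 = 289 → 01 21.
Outer input = (K'⊕opad) ∥ inner = 31 5c 5c ∥ 01 21.
Outer hash (tag): sum = 49+92+92+1+33 = 267 → 01 0b.

010b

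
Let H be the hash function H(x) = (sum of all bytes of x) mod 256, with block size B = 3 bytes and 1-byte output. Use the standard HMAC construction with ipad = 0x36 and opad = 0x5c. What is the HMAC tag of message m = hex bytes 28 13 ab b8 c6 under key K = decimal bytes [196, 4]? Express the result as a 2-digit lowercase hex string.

0a

Key decimal bytes [196, 4] = c4 04 is 2 bytes ≤ B = 3; zero-pad to 3 bytes: K' = c4 04 00.
K' ⊕ ipad = f2 32 36.  K' ⊕ opad = 98 58 5c.
Inner input = (K'⊕ipad) ∥ m = f2 32 36 ∥ 28 13 ab b8 c6.
Inner hash: sum = 242+50+54+40+19+171+184+198 = 958; mod 256 = 190 → be.
Outer input = (K'⊕opad) ∥ inner = 98 58 5c ∥ be.
Outer hash (tag): sum = 152+88+92+190 = 522; mod 256 = 10 → 0a.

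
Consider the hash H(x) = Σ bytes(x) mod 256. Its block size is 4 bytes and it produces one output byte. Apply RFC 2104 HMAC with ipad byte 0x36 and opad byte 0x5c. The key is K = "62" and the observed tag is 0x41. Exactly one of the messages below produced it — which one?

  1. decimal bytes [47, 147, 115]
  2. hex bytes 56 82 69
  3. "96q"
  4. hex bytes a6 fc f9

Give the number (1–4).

2

Key "62" = 36 32 is 2 bytes ≤ B = 4; zero-pad to 4 bytes: K' = 36 32 00 00.
K' ⊕ ipad = 00 04 36 36; K' ⊕ opad = 6a 6e 5c 5c.
m1: inner = H(00 04 36 36 2f 93 73) = a5; tag = H(6a 6e 5c 5c a5) = 35
m2: inner = H(00 04 36 36 56 82 69) = b1; tag = H(6a 6e 5c 5c b1) = 41 ← matches
m3: inner = H(00 04 36 36 39 36 71) = 50; tag = H(6a 6e 5c 5c 50) = e0
m4: inner = H(00 04 36 36 a6 fc f9) = 0b; tag = H(6a 6e 5c 5c 0b) = 9b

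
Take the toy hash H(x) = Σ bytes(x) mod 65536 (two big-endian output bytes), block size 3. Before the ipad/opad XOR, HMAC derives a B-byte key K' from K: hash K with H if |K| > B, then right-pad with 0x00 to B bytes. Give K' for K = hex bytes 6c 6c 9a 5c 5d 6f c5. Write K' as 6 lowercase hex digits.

|K| = 7 > B = 3, so first hash the key.
H(K): sum = 108+108+154+92+93+111+197 = 863 → 03 5f.
Zero-pad H(K) = 03 5f to 3 bytes: K' = 03 5f 00.

035f00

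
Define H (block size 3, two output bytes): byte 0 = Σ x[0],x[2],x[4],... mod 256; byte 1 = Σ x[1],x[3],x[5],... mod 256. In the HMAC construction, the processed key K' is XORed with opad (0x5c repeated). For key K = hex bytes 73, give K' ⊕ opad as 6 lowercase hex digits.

2f5c5c

Key hex bytes 73 is 1 byte ≤ B = 3; zero-pad to 3 bytes: K' = 73 00 00.
XOR each byte with 0x5c: 73⊕5c=2f, 00⊕5c=5c, 00⊕5c=5c.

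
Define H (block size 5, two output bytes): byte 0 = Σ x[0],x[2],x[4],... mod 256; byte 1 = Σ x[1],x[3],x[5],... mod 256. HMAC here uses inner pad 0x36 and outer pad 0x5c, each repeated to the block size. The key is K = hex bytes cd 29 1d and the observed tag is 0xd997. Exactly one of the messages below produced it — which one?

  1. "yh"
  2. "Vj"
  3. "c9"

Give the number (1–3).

Key hex bytes cd 29 1d is 3 bytes ≤ B = 5; zero-pad to 5 bytes: K' = cd 29 1d 00 00.
K' ⊕ ipad = fb 1f 2b 36 36; K' ⊕ opad = 91 75 41 5c 5c.
m1: inner = H(fb 1f 2b 36 36 79 68) = c4 ce; tag = H(91 75 41 5c 5c c4 ce) = fc95
m2: inner = H(fb 1f 2b 36 36 56 6a) = c6 ab; tag = H(91 75 41 5c 5c c6 ab) = d997 ← matches
m3: inner = H(fb 1f 2b 36 36 63 39) = 95 b8; tag = H(91 75 41 5c 5c 95 b8) = e666

2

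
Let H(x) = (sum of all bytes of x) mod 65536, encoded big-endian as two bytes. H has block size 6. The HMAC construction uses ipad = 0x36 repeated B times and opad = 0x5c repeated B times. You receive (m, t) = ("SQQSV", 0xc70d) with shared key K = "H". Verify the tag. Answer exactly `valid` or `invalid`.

invalid

Key "H" = 48 is 1 byte ≤ B = 6; zero-pad to 6 bytes: K' = 48 00 00 00 00 00.
K' ⊕ ipad = 7e 36 36 36 36 36; K' ⊕ opad = 14 5c 5c 5c 5c 5c.
Inner hash: sum = 126+54+54+54+54+54+83+81+81+83+86 = 810 → 03 2a.
Outer hash (recomputed tag): sum = 20+92+92+92+92+92+3+42 = 525 → 02 0d.
Recomputed tag = 020d; claimed = c70d → mismatch.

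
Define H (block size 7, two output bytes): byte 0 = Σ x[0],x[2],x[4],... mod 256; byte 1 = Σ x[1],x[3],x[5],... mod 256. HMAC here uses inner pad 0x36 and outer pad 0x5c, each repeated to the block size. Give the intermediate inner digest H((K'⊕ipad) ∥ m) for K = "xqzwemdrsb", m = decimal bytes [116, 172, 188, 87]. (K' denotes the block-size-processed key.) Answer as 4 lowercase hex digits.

Key "xqzwemdrsb" = 78 71 7a 77 65 6d 64 72 73 62 is 10 bytes > B = 7, so hash it first: H(key) = 2e 29, then zero-pad to 7 bytes: K' = 2e 29 00 00 00 00 00.
K' ⊕ ipad = 18 1f 36 36 36 36 36.
Inner input = 18 1f 36 36 36 36 36 ∥ 74 ac bc 57.
Inner hash: even-index sum = 445 mod 256 = 189; odd-index sum = 443 mod 256 = 187 → bd bb.

bdbb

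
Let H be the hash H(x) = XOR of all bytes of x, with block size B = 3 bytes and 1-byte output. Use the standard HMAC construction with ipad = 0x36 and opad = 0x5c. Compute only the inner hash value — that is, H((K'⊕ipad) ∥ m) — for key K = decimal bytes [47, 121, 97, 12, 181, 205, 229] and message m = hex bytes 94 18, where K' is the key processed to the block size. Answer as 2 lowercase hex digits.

1c

Key decimal bytes [47, 121, 97, 12, 181, 205, 229] = 2f 79 61 0c b5 cd e5 is 7 bytes > B = 3, so hash it first: H(key) = a6, then zero-pad to 3 bytes: K' = a6 00 00.
K' ⊕ ipad = 90 36 36.
Inner input = 90 36 36 ∥ 94 18.
Inner hash: XOR 90⊕36⊕36⊕94⊕18 = 1c.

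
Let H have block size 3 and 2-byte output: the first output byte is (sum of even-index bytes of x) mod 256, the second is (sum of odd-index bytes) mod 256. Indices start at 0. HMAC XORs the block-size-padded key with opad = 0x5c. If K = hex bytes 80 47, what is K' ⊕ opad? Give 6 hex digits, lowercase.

dc1b5c

Key hex bytes 80 47 is 2 bytes ≤ B = 3; zero-pad to 3 bytes: K' = 80 47 00.
XOR each byte with 0x5c: 80⊕5c=dc, 47⊕5c=1b, 00⊕5c=5c.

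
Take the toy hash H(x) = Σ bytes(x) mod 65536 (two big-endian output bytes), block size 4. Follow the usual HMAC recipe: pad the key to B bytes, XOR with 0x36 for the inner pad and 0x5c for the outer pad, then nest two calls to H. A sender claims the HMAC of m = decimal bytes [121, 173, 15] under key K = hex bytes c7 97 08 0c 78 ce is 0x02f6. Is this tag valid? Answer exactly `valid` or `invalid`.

invalid

Key hex bytes c7 97 08 0c 78 ce is 6 bytes > B = 4, so hash it first: H(key) = 02 b8, then zero-pad to 4 bytes: K' = 02 b8 00 00.
K' ⊕ ipad = 34 8e 36 36; K' ⊕ opad = 5e e4 5c 5c.
Inner hash: sum = 52+142+54+54+121+173+15 = 611 → 02 63.
Outer hash (recomputed tag): sum = 94+228+92+92+2+99 = 607 → 02 5f.
Recomputed tag = 025f; claimed = 02f6 → mismatch.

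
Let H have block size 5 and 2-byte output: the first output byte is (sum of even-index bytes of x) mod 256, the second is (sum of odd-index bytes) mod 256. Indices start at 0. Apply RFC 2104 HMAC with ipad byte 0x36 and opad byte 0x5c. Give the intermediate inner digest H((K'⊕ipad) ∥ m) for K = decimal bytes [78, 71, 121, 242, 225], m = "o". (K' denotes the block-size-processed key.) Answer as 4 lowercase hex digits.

9ea4

Key decimal bytes [78, 71, 121, 242, 225] = 4e 47 79 f2 e1 is exactly B = 5 bytes: K' = 4e 47 79 f2 e1.
K' ⊕ ipad = 78 71 4f c4 d7.
Inner input = 78 71 4f c4 d7 ∥ 6f.
Inner hash: even-index sum = 414 mod 256 = 158; odd-index sum = 420 mod 256 = 164 → 9e a4.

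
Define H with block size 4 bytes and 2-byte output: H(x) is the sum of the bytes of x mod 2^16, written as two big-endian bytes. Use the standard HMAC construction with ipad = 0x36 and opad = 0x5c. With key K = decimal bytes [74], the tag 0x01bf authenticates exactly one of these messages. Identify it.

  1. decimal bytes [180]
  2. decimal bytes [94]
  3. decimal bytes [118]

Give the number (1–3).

3

Key decimal bytes [74] = 4a is 1 byte ≤ B = 4; zero-pad to 4 bytes: K' = 4a 00 00 00.
K' ⊕ ipad = 7c 36 36 36; K' ⊕ opad = 16 5c 5c 5c.
m1: inner = H(7c 36 36 36 b4) = 01 d2; tag = H(16 5c 5c 5c 01 d2) = 01fd
m2: inner = H(7c 36 36 36 5e) = 01 7c; tag = H(16 5c 5c 5c 01 7c) = 01a7
m3: inner = H(7c 36 36 36 76) = 01 94; tag = H(16 5c 5c 5c 01 94) = 01bf ← matches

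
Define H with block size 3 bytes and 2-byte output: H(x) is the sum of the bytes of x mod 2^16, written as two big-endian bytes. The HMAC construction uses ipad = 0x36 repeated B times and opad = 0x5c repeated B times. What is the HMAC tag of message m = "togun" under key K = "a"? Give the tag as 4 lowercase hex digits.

Key "a" = 61 is 1 byte ≤ B = 3; zero-pad to 3 bytes: K' = 61 00 00.
K' ⊕ ipad = 57 36 36.  K' ⊕ opad = 3d 5c 5c.
Inner input = (K'⊕ipad) ∥ m = 57 36 36 ∥ 74 6f 67 75 6e.
Inner hash: sum = 87+54+54+116+111+103+117+110 = 752 → 02 f0.
Outer input = (K'⊕opad) ∥ inner = 3d 5c 5c ∥ 02 f0.
Outer hash (tag): sum = 61+92+92+2+240 = 487 → 01 e7.

01e7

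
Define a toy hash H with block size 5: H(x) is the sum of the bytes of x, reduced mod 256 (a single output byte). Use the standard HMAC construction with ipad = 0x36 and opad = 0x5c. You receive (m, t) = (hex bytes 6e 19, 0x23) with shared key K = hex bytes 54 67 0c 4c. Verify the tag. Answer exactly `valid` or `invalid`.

Key hex bytes 54 67 0c 4c is 4 bytes ≤ B = 5; zero-pad to 5 bytes: K' = 54 67 0c 4c 00.
K' ⊕ ipad = 62 51 3a 7a 36; K' ⊕ opad = 08 3b 50 10 5c.
Inner hash: sum = 98+81+58+122+54+110+25 = 548; mod 256 = 36 → 24.
Outer hash (recomputed tag): sum = 8+59+80+16+92+36 = 291; mod 256 = 35 → 23.
Recomputed tag = 23; claimed = 23 → match.

valid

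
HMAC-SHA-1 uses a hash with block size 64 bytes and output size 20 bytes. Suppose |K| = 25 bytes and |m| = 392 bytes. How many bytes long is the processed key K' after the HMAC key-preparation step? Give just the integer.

Key is 25 ≤ 64 bytes, zero-padded: |K'| = 64.

64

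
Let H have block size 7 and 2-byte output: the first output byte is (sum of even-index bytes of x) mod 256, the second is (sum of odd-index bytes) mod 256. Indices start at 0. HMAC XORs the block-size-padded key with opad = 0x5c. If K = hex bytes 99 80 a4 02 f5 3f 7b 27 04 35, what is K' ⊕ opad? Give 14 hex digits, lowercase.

ed415c5c5c5c5c

Key hex bytes 99 80 a4 02 f5 3f 7b 27 04 35 is 10 bytes > B = 7, so hash it first: H(key) = b1 1d, then zero-pad to 7 bytes: K' = b1 1d 00 00 00 00 00.
XOR each byte with 0x5c: b1⊕5c=ed, 1d⊕5c=41, 00⊕5c=5c, 00⊕5c=5c, 00⊕5c=5c, 00⊕5c=5c, 00⊕5c=5c.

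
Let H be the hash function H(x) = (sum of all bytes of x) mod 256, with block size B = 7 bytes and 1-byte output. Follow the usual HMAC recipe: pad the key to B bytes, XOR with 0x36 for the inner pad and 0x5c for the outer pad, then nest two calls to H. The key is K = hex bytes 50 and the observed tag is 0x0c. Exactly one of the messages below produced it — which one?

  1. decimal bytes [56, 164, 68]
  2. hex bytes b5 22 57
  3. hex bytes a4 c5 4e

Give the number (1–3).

2

Key hex bytes 50 is 1 byte ≤ B = 7; zero-pad to 7 bytes: K' = 50 00 00 00 00 00 00.
K' ⊕ ipad = 66 36 36 36 36 36 36; K' ⊕ opad = 0c 5c 5c 5c 5c 5c 5c.
m1: inner = H(66 36 36 36 36 36 36 38 a4 44) = ca; tag = H(0c 5c 5c 5c 5c 5c 5c ca) = fe
m2: inner = H(66 36 36 36 36 36 36 b5 22 57) = d8; tag = H(0c 5c 5c 5c 5c 5c 5c d8) = 0c ← matches
m3: inner = H(66 36 36 36 36 36 36 a4 c5 4e) = 61; tag = H(0c 5c 5c 5c 5c 5c 5c 61) = 95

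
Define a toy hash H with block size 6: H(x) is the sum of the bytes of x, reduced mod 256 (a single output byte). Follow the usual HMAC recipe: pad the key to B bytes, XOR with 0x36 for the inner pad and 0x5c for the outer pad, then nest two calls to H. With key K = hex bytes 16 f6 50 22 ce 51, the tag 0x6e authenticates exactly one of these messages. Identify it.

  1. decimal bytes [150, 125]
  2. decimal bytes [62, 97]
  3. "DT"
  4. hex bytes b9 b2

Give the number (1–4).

Key hex bytes 16 f6 50 22 ce 51 is exactly B = 6 bytes: K' = 16 f6 50 22 ce 51.
K' ⊕ ipad = 20 c0 66 14 f8 67; K' ⊕ opad = 4a aa 0c 7e 92 0d.
m1: inner = H(20 c0 66 14 f8 67 96 7d) = cc; tag = H(4a aa 0c 7e 92 0d cc) = e9
m2: inner = H(20 c0 66 14 f8 67 3e 61) = 58; tag = H(4a aa 0c 7e 92 0d 58) = 75
m3: inner = H(20 c0 66 14 f8 67 44 54) = 51; tag = H(4a aa 0c 7e 92 0d 51) = 6e ← matches
m4: inner = H(20 c0 66 14 f8 67 b9 b2) = 24; tag = H(4a aa 0c 7e 92 0d 24) = 41

3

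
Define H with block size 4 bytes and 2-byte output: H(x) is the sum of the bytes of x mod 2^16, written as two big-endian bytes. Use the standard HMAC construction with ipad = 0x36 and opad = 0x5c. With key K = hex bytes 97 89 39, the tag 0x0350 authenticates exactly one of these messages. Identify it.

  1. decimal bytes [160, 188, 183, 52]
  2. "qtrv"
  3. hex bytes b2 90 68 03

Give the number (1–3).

Key hex bytes 97 89 39 is 3 bytes ≤ B = 4; zero-pad to 4 bytes: K' = 97 89 39 00.
K' ⊕ ipad = a1 bf 0f 36; K' ⊕ opad = cb d5 65 5c.
m1: inner = H(a1 bf 0f 36 a0 bc b7 34) = 03 ec; tag = H(cb d5 65 5c 03 ec) = 0350 ← matches
m2: inner = H(a1 bf 0f 36 71 74 72 76) = 03 72; tag = H(cb d5 65 5c 03 72) = 02d6
m3: inner = H(a1 bf 0f 36 b2 90 68 03) = 03 52; tag = H(cb d5 65 5c 03 52) = 02b6

1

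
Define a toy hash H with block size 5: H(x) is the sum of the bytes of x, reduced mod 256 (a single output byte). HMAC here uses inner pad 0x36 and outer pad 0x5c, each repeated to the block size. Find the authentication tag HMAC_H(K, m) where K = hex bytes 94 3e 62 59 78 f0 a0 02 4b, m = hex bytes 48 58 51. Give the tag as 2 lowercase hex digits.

Key hex bytes 94 3e 62 59 78 f0 a0 02 4b is 9 bytes > B = 5, so hash it first: H(key) = e2, then zero-pad to 5 bytes: K' = e2 00 00 00 00.
K' ⊕ ipad = d4 36 36 36 36.  K' ⊕ opad = be 5c 5c 5c 5c.
Inner input = (K'⊕ipad) ∥ m = d4 36 36 36 36 ∥ 48 58 51.
Inner hash: sum = 212+54+54+54+54+72+88+81 = 669; mod 256 = 157 → 9d.
Outer input = (K'⊕opad) ∥ inner = be 5c 5c 5c 5c ∥ 9d.
Outer hash (tag): sum = 190+92+92+92+92+157 = 715; mod 256 = 203 → cb.

cb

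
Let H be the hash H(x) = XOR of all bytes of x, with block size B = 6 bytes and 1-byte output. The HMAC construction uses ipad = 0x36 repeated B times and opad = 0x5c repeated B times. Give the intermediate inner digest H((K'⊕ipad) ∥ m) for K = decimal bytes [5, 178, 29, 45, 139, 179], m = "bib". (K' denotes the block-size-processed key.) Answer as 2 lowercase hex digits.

d6

Key decimal bytes [5, 178, 29, 45, 139, 179] = 05 b2 1d 2d 8b b3 is exactly B = 6 bytes: K' = 05 b2 1d 2d 8b b3.
K' ⊕ ipad = 33 84 2b 1b bd 85.
Inner input = 33 84 2b 1b bd 85 ∥ 62 69 62.
Inner hash: XOR 33⊕84⊕2b⊕1b⊕bd⊕85⊕62⊕69⊕62 = d6.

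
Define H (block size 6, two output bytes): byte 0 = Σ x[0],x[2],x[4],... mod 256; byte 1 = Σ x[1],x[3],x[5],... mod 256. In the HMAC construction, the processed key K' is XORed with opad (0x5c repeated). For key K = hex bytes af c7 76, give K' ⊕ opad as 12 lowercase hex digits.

Key hex bytes af c7 76 is 3 bytes ≤ B = 6; zero-pad to 6 bytes: K' = af c7 76 00 00 00.
XOR each byte with 0x5c: af⊕5c=f3, c7⊕5c=9b, 76⊕5c=2a, 00⊕5c=5c, 00⊕5c=5c, 00⊕5c=5c.

f39b2a5c5c5c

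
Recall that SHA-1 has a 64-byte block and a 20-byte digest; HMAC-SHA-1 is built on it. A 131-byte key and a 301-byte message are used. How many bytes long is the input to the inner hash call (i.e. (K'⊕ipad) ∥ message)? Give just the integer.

365

Key is 131 > 64 bytes, so it is hashed to 20 bytes then zero-padded to 64: |K'| = 64.
Inner input = (K'⊕ipad) ∥ m → 64 + 301 = 365 bytes.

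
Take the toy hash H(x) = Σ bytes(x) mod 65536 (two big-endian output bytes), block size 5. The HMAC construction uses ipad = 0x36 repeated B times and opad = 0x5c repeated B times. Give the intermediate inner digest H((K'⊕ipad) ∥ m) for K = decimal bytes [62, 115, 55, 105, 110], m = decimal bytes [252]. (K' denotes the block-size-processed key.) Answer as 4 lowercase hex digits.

0201

Key decimal bytes [62, 115, 55, 105, 110] = 3e 73 37 69 6e is exactly B = 5 bytes: K' = 3e 73 37 69 6e.
K' ⊕ ipad = 08 45 01 5f 58.
Inner input = 08 45 01 5f 58 ∥ fc.
Inner hash: sum = 8+69+1+95+88+252 = 513 → 02 01.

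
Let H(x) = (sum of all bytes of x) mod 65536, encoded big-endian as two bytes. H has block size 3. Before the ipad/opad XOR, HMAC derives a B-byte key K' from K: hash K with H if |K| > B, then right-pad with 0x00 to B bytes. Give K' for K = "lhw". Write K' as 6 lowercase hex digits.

Key "lhw" = 6c 68 77 is exactly B = 3 bytes: K' = 6c 68 77.

6c6877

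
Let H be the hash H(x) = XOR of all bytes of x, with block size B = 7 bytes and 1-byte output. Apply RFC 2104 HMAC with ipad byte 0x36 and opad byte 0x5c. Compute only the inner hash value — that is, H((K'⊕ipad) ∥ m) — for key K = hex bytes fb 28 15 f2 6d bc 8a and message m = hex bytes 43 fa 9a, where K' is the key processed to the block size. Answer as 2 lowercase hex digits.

Key hex bytes fb 28 15 f2 6d bc 8a is exactly B = 7 bytes: K' = fb 28 15 f2 6d bc 8a.
K' ⊕ ipad = cd 1e 23 c4 5b 8a bc.
Inner input = cd 1e 23 c4 5b 8a bc ∥ 43 fa 9a.
Inner hash: XOR cd⊕1e⊕23⊕c4⊕5b⊕8a⊕bc⊕43⊕fa⊕9a = 7a.

7a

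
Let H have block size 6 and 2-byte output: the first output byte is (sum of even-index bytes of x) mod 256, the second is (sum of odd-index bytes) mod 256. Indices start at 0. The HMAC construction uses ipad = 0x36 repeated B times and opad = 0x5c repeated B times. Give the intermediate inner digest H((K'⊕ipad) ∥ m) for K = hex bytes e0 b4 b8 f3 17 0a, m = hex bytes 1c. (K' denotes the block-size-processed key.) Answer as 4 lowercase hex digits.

a183

Key hex bytes e0 b4 b8 f3 17 0a is exactly B = 6 bytes: K' = e0 b4 b8 f3 17 0a.
K' ⊕ ipad = d6 82 8e c5 21 3c.
Inner input = d6 82 8e c5 21 3c ∥ 1c.
Inner hash: even-index sum = 417 mod 256 = 161; odd-index sum = 387 mod 256 = 131 → a1 83.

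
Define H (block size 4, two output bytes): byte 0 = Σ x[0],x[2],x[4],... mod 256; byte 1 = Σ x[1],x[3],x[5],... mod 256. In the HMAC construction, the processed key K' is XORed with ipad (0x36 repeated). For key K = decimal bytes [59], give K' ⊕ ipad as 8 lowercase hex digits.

Key decimal bytes [59] = 3b is 1 byte ≤ B = 4; zero-pad to 4 bytes: K' = 3b 00 00 00.
XOR each byte with 0x36: 3b⊕36=0d, 00⊕36=36, 00⊕36=36, 00⊕36=36.

0d363636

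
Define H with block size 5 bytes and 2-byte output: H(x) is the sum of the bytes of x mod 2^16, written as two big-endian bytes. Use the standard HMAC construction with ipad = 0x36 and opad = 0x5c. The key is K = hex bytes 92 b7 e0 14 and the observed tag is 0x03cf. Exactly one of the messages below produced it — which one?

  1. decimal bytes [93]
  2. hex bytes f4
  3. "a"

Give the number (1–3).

Key hex bytes 92 b7 e0 14 is 4 bytes ≤ B = 5; zero-pad to 5 bytes: K' = 92 b7 e0 14 00.
K' ⊕ ipad = a4 81 d6 22 36; K' ⊕ opad = ce eb bc 48 5c.
m1: inner = H(a4 81 d6 22 36 5d) = 02 b0; tag = H(ce eb bc 48 5c 02 b0) = 03cb
m2: inner = H(a4 81 d6 22 36 f4) = 03 47; tag = H(ce eb bc 48 5c 03 47) = 0363
m3: inner = H(a4 81 d6 22 36 61) = 02 b4; tag = H(ce eb bc 48 5c 02 b4) = 03cf ← matches

3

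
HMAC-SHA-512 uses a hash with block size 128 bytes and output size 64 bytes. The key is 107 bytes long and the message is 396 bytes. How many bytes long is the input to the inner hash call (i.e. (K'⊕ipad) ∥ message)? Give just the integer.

524

Key is 107 ≤ 128 bytes, zero-padded: |K'| = 128.
Inner input = (K'⊕ipad) ∥ m → 128 + 396 = 524 bytes.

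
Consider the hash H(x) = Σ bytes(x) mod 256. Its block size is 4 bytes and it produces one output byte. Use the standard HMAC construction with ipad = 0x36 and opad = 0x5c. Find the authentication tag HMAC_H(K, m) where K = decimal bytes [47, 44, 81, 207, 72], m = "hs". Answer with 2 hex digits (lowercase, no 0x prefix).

Key decimal bytes [47, 44, 81, 207, 72] = 2f 2c 51 cf 48 is 5 bytes > B = 4, so hash it first: H(key) = c3, then zero-pad to 4 bytes: K' = c3 00 00 00.
K' ⊕ ipad = f5 36 36 36.  K' ⊕ opad = 9f 5c 5c 5c.
Inner input = (K'⊕ipad) ∥ m = f5 36 36 36 ∥ 68 73.
Inner hash: sum = 245+54+54+54+104+115 = 626; mod 256 = 114 → 72.
Outer input = (K'⊕opad) ∥ inner = 9f 5c 5c 5c ∥ 72.
Outer hash (tag): sum = 159+92+92+92+114 = 549; mod 256 = 37 → 25.

25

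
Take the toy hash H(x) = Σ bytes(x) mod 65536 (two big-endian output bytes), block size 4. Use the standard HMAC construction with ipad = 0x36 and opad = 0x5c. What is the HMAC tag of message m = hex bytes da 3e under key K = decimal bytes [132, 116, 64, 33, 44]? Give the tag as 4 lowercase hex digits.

025e

Key decimal bytes [132, 116, 64, 33, 44] = 84 74 40 21 2c is 5 bytes > B = 4, so hash it first: H(key) = 01 85, then zero-pad to 4 bytes: K' = 01 85 00 00.
K' ⊕ ipad = 37 b3 36 36.  K' ⊕ opad = 5d d9 5c 5c.
Inner input = (K'⊕ipad) ∥ m = 37 b3 36 36 ∥ da 3e.
Inner hash: sum = 55+179+54+54+218+62 = 622 → 02 6e.
Outer input = (K'⊕opad) ∥ inner = 5d d9 5c 5c ∥ 02 6e.
Outer hash (tag): sum = 93+217+92+92+2+110 = 606 → 02 5e.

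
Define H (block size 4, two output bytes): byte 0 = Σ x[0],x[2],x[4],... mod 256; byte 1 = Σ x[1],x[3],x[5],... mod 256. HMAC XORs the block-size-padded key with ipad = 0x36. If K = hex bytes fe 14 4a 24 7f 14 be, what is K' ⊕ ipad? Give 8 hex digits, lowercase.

Key hex bytes fe 14 4a 24 7f 14 be is 7 bytes > B = 4, so hash it first: H(key) = 85 4c, then zero-pad to 4 bytes: K' = 85 4c 00 00.
XOR each byte with 0x36: 85⊕36=b3, 4c⊕36=7a, 00⊕36=36, 00⊕36=36.

b37a3636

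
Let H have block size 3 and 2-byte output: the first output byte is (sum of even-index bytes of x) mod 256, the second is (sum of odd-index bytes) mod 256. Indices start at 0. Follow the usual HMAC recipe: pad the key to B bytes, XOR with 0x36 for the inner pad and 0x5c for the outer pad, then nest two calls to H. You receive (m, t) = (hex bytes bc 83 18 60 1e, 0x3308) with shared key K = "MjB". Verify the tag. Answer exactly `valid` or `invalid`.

invalid

Key "MjB" = 4d 6a 42 is exactly B = 3 bytes: K' = 4d 6a 42.
K' ⊕ ipad = 7b 5c 74; K' ⊕ opad = 11 36 1e.
Inner hash: even-index sum = 466 mod 256 = 210; odd-index sum = 334 mod 256 = 78 → d2 4e.
Outer hash (recomputed tag): even-index sum = 125 mod 256 = 125; odd-index sum = 264 mod 256 = 8 → 7d 08.
Recomputed tag = 7d08; claimed = 3308 → mismatch.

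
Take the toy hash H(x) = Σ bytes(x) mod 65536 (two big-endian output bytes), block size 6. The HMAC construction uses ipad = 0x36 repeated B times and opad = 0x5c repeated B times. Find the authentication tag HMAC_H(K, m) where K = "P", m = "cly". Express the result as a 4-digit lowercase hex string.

0296

Key "P" = 50 is 1 byte ≤ B = 6; zero-pad to 6 bytes: K' = 50 00 00 00 00 00.
K' ⊕ ipad = 66 36 36 36 36 36.  K' ⊕ opad = 0c 5c 5c 5c 5c 5c.
Inner input = (K'⊕ipad) ∥ m = 66 36 36 36 36 36 ∥ 63 6c 79.
Inner hash: sum = 102+54+54+54+54+54+99+108+121 = 700 → 02 bc.
Outer input = (K'⊕opad) ∥ inner = 0c 5c 5c 5c 5c 5c ∥ 02 bc.
Outer hash (tag): sum = 12+92+92+92+92+92+2+188 = 662 → 02 96.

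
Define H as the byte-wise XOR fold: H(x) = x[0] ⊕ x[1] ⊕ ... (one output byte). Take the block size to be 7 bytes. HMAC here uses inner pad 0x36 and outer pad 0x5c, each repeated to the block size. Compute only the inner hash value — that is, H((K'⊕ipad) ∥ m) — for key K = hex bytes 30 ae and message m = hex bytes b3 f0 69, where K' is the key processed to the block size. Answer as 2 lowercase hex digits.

82

Key hex bytes 30 ae is 2 bytes ≤ B = 7; zero-pad to 7 bytes: K' = 30 ae 00 00 00 00 00.
K' ⊕ ipad = 06 98 36 36 36 36 36.
Inner input = 06 98 36 36 36 36 36 ∥ b3 f0 69.
Inner hash: XOR 06⊕98⊕36⊕36⊕36⊕36⊕36⊕b3⊕f0⊕69 = 82.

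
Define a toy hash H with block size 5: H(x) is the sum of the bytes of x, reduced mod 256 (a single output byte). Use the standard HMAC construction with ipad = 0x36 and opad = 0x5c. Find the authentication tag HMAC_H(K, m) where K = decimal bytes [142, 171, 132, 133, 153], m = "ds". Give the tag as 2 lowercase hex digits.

7f

Key decimal bytes [142, 171, 132, 133, 153] = 8e ab 84 85 99 is exactly B = 5 bytes: K' = 8e ab 84 85 99.
K' ⊕ ipad = b8 9d b2 b3 af.  K' ⊕ opad = d2 f7 d8 d9 c5.
Inner input = (K'⊕ipad) ∥ m = b8 9d b2 b3 af ∥ 64 73.
Inner hash: sum = 184+157+178+179+175+100+115 = 1088; mod 256 = 64 → 40.
Outer input = (K'⊕opad) ∥ inner = d2 f7 d8 d9 c5 ∥ 40.
Outer hash (tag): sum = 210+247+216+217+197+64 = 1151; mod 256 = 127 → 7f.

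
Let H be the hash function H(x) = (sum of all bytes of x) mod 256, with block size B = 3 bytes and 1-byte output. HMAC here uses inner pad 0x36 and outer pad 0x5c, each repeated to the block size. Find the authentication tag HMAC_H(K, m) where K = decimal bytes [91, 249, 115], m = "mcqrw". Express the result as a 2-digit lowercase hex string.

86

Key decimal bytes [91, 249, 115] = 5b f9 73 is exactly B = 3 bytes: K' = 5b f9 73.
K' ⊕ ipad = 6d cf 45.  K' ⊕ opad = 07 a5 2f.
Inner input = (K'⊕ipad) ∥ m = 6d cf 45 ∥ 6d 63 71 72 77.
Inner hash: sum = 109+207+69+109+99+113+114+119 = 939; mod 256 = 171 → ab.
Outer input = (K'⊕opad) ∥ inner = 07 a5 2f ∥ ab.
Outer hash (tag): sum = 7+165+47+171 = 390; mod 256 = 134 → 86.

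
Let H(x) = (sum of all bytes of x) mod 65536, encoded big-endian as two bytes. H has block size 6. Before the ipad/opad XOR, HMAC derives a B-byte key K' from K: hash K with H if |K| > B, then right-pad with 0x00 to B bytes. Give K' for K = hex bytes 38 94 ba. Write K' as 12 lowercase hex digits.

Key hex bytes 38 94 ba is 3 bytes ≤ B = 6; zero-pad to 6 bytes: K' = 38 94 ba 00 00 00.

3894ba000000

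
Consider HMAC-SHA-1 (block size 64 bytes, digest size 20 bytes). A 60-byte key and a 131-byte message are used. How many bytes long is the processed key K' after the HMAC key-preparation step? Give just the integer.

64

Key is 60 ≤ 64 bytes, zero-padded: |K'| = 64.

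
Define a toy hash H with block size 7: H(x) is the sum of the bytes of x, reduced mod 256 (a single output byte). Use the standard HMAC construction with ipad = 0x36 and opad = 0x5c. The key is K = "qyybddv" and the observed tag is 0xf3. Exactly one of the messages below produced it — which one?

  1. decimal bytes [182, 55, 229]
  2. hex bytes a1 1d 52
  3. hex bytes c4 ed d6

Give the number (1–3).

3

Key "qyybddv" = 71 79 79 62 64 64 76 is exactly B = 7 bytes: K' = 71 79 79 62 64 64 76.
K' ⊕ ipad = 47 4f 4f 54 52 52 40; K' ⊕ opad = 2d 25 25 3e 38 38 2a.
m1: inner = H(47 4f 4f 54 52 52 40 b6 37 e5) = ef; tag = H(2d 25 25 3e 38 38 2a ef) = 3e
m2: inner = H(47 4f 4f 54 52 52 40 a1 1d 52) = 2d; tag = H(2d 25 25 3e 38 38 2a 2d) = 7c
m3: inner = H(47 4f 4f 54 52 52 40 c4 ed d6) = a4; tag = H(2d 25 25 3e 38 38 2a a4) = f3 ← matches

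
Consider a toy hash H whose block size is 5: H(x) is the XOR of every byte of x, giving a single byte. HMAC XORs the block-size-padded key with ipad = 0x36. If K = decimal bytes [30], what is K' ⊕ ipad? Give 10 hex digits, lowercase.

Key decimal bytes [30] = 1e is 1 byte ≤ B = 5; zero-pad to 5 bytes: K' = 1e 00 00 00 00.
XOR each byte with 0x36: 1e⊕36=28, 00⊕36=36, 00⊕36=36, 00⊕36=36, 00⊕36=36.

2836363636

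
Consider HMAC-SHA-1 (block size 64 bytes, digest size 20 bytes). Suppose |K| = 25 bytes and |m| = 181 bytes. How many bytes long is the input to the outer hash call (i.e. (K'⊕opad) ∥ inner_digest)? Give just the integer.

Key is 25 ≤ 64 bytes, zero-padded: |K'| = 64.
Outer input = (K'⊕opad) ∥ H(inner) → 64 + 20 = 84 bytes.

84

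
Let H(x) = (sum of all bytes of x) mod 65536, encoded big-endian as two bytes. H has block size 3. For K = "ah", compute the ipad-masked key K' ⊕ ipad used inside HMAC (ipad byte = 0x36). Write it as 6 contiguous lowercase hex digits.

575e36

Key "ah" = 61 68 is 2 bytes ≤ B = 3; zero-pad to 3 bytes: K' = 61 68 00.
XOR each byte with 0x36: 61⊕36=57, 68⊕36=5e, 00⊕36=36.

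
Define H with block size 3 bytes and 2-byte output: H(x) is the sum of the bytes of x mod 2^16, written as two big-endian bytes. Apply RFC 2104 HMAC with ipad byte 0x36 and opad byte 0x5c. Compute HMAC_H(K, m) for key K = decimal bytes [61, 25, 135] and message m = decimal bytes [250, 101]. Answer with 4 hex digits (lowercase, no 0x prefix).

Key decimal bytes [61, 25, 135] = 3d 19 87 is exactly B = 3 bytes: K' = 3d 19 87.
K' ⊕ ipad = 0b 2f b1.  K' ⊕ opad = 61 45 db.
Inner input = (K'⊕ipad) ∥ m = 0b 2f b1 ∥ fa 65.
Inner hash: sum = 11+47+177+250+101 = 586 → 02 4a.
Outer input = (K'⊕opad) ∥ inner = 61 45 db ∥ 02 4a.
Outer hash (tag): sum = 97+69+219+2+74 = 461 → 01 cd.

01cd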